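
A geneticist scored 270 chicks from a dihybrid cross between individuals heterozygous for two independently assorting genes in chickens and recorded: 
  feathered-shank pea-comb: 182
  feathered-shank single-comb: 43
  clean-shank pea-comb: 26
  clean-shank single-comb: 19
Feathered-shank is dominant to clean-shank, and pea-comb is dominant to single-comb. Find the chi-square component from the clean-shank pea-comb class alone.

A dihybrid F₂ with independent assortment and complete dominance at both loci gives a 9:3:3:1 phenotypic ratio.
Under the 9:3:3:1 hypothesis (Σ ratio = 16, N = 270):
  feathered-shank pea-comb: 270 × 9/16 = 151.875
  feathered-shank single-comb: 270 × 3/16 = 50.625
  clean-shank pea-comb: 270 × 3/16 = 50.625
  clean-shank single-comb: 270 × 1/16 = 16.875
Contribution of clean-shank pea-comb: (26 − 50.625)² / 50.625 = 11.9781

11.978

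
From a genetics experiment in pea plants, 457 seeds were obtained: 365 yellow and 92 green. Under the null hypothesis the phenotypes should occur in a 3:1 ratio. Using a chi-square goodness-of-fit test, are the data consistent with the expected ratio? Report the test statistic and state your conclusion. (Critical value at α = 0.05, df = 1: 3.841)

The 3:1 ratio has 4 parts, so with N = 457 the expected counts are:
  yellow: 457 × 3/4 = 342.75
  green: 457 × 1/4 = 114.25
χ² = Σ (O − E)² / E
  yellow: (365 − 342.75)² / 342.75 = 1.4444
  green: (92 − 114.25)² / 114.25 = 4.3332
χ² = 1.4444 + 4.3332 = 5.7776 ≈ 5.778
Degrees of freedom = 2 − 1 = 1; critical value at α = 0.05 is 3.841.
Since 5.778 > 3.841, we reject the null hypothesis — the data do not fit the 3:1 ratio.

5.778; not consistent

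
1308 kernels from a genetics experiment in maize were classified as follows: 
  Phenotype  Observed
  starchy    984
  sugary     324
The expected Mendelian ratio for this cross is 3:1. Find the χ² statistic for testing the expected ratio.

The 3:1 ratio has 4 parts, so with N = 1308 the expected counts are:
  starchy: 1308 × 3/4 = 981
  sugary: 1308 × 1/4 = 327
χ² = Σ (O − E)² / E
  starchy: (984 − 981)² / 981 = 0.0092
  sugary: (324 − 327)² / 327 = 0.0275
χ² = 0.0092 + 0.0275 = 0.0367 ≈ 0.037

0.037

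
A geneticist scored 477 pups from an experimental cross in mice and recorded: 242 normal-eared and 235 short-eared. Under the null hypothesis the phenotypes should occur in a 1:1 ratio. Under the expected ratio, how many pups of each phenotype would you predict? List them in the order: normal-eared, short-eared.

The 1:1 ratio has 2 parts, so with N = 477 the expected counts are:
  normal-eared: 477 × 1/2 = 238.5
  short-eared: 477 × 1/2 = 238.5

238.5, 238.5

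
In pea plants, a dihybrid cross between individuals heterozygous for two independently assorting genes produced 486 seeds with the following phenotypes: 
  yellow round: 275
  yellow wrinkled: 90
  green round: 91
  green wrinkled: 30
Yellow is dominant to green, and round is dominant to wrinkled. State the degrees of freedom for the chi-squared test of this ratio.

3

A dihybrid F₂ with independent assortment and complete dominance at both loci gives a 9:3:3:1 phenotypic ratio.
A goodness-of-fit test with 4 phenotype classes has df = 4 − 1 = 3.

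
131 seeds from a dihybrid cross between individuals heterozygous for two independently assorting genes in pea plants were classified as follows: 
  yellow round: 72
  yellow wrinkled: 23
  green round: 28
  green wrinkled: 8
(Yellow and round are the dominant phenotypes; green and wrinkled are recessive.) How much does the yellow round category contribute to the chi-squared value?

0.039

A dihybrid F₂ with independent assortment and complete dominance at both loci gives a 9:3:3:1 phenotypic ratio.
Total ratio parts = 16. Expected numbers out of 131:
  yellow round: 131 × 9/16 = 73.6875
  yellow wrinkled: 131 × 3/16 = 24.5625
  green round: 131 × 3/16 = 24.5625
  green wrinkled: 131 × 1/16 = 8.1875
Contribution of yellow round: (72 − 73.6875)² / 73.6875 = 0.0386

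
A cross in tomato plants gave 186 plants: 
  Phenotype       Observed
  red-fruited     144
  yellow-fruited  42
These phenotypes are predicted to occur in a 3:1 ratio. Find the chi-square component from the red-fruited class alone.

0.145

Under the 3:1 hypothesis (Σ ratio = 4, N = 186):
  red-fruited: 186 × 3/4 = 139.5
  yellow-fruited: 186 × 1/4 = 46.5
Contribution of red-fruited: (144 − 139.5)² / 139.5 = 0.1452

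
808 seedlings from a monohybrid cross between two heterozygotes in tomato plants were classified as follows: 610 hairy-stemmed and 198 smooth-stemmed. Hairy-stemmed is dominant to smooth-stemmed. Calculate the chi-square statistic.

0.106

For a monohybrid cross between heterozygotes with complete dominance, the expected phenotypic ratio is 3:1.
Total ratio parts = 4. Expected numbers out of 808:
  hairy-stemmed: 808 × 3/4 = 606
  smooth-stemmed: 808 × 1/4 = 202
χ² = Σ (O − E)² / E
  hairy-stemmed: (610 − 606)² / 606 = 0.0264
  smooth-stemmed: (198 − 202)² / 202 = 0.0792
χ² = 0.0264 + 0.0792 = 0.1056 ≈ 0.106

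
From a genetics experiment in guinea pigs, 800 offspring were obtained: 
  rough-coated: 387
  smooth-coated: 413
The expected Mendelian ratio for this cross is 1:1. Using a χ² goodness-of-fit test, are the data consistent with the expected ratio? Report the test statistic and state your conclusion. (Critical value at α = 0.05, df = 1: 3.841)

0.845; consistent

Expected counts for N = 800 under a 1:1 ratio (total parts = 2):
  rough-coated: 800 × 1/2 = 400
  smooth-coated: 800 × 1/2 = 400
χ² = Σ (O − E)² / E
  rough-coated: (387 − 400)² / 400 = 0.4225
  smooth-coated: (413 − 400)² / 400 = 0.4225
χ² = 0.4225 + 0.4225 = 0.845
Degrees of freedom = 2 − 1 = 1; critical value at α = 0.05 is 3.841.
Since 0.845 < 3.841, we fail to reject the null hypothesis — the data are consistent with the 1:1 ratio.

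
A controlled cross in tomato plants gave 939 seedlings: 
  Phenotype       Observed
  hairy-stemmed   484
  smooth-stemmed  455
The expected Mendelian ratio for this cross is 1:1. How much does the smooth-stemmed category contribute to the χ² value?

0.448

Under the 1:1 hypothesis (Σ ratio = 2, N = 939):
  hairy-stemmed: 939 × 1/2 = 469.5
  smooth-stemmed: 939 × 1/2 = 469.5
Contribution of smooth-stemmed: (455 − 469.5)² / 469.5 = 0.4478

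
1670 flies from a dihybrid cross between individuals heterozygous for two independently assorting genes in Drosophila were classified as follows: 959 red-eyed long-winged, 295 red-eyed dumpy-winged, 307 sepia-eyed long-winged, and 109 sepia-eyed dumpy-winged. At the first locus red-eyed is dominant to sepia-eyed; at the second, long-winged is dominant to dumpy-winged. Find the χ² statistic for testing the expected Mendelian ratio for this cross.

1.784

A dihybrid F₂ with independent assortment and complete dominance at both loci gives a 9:3:3:1 phenotypic ratio.
Total ratio parts = 16. Expected numbers out of 1670:
  red-eyed long-winged: 1670 × 9/16 = 939.375
  red-eyed dumpy-winged: 1670 × 3/16 = 313.125
  sepia-eyed long-winged: 1670 × 3/16 = 313.125
  sepia-eyed dumpy-winged: 1670 × 1/16 = 104.375
χ² = Σ (O − E)² / E
  red-eyed long-winged: (959 − 939.375)² / 939.375 = 0.4100
  red-eyed dumpy-winged: (295 − 313.125)² / 313.125 = 1.0492
  sepia-eyed long-winged: (307 − 313.125)² / 313.125 = 0.1198
  sepia-eyed dumpy-winged: (109 − 104.375)² / 104.375 = 0.2049
χ² = 0.4100 + 1.0492 + 0.1198 + 0.2049 = 1.7839 ≈ 1.784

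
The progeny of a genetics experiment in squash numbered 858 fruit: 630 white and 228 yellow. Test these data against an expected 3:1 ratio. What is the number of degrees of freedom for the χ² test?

1

A goodness-of-fit test with 2 phenotype classes has df = 2 − 1 = 1.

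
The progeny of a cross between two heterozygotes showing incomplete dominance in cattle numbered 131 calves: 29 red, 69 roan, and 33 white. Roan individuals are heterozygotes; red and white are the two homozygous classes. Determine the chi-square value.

0.618

With incomplete dominance, a heterozygote × heterozygote cross gives a 1:2:1 phenotypic ratio.
Under the 1:2:1 hypothesis (Σ ratio = 4, N = 131):
  red: 131 × 1/4 = 32.75
  roan: 131 × 2/4 = 65.5
  white: 131 × 1/4 = 32.75
χ² = Σ (O − E)² / E
  red: (29 − 32.75)² / 32.75 = 0.4294
  roan: (69 − 65.5)² / 65.5 = 0.1870
  white: (33 − 32.75)² / 32.75 = 0.0019
χ² = 0.4294 + 0.1870 + 0.0019 = 0.6183 ≈ 0.618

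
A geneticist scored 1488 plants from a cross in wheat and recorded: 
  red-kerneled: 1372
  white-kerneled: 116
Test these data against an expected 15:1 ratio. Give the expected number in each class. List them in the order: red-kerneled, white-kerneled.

1395, 93

The 15:1 ratio has 16 parts, so with N = 1488 the expected counts are:
  red-kerneled: 1488 × 15/16 = 1395
  white-kerneled: 1488 × 1/16 = 93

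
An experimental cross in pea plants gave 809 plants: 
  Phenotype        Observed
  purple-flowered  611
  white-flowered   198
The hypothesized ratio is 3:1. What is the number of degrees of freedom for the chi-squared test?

A goodness-of-fit test with 2 phenotype classes has df = 2 − 1 = 1.

1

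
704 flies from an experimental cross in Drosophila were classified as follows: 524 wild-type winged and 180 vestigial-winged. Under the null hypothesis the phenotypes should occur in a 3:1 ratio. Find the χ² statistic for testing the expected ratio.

Total ratio parts = 4. Expected numbers out of 704:
  wild-type winged: 704 × 3/4 = 528
  vestigial-winged: 704 × 1/4 = 176
χ² = Σ (O − E)² / E
  wild-type winged: (524 − 528)² / 528 = 0.0303
  vestigial-winged: (180 − 176)² / 176 = 0.0909
χ² = 0.0303 + 0.0909 = 0.1212 ≈ 0.121

0.121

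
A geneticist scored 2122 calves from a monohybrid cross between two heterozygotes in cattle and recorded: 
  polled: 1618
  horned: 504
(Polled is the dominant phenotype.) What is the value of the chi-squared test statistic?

For a monohybrid cross between heterozygotes with complete dominance, the expected phenotypic ratio is 3:1.
The 3:1 ratio has 4 parts, so with N = 2122 the expected counts are:
  polled: 2122 × 3/4 = 1591.5
  horned: 2122 × 1/4 = 530.5
χ² = Σ (O − E)² / E
  polled: (1618 − 1591.5)² / 1591.5 = 0.4413
  horned: (504 − 530.5)² / 530.5 = 1.3238
χ² = 0.4413 + 1.3238 = 1.7651 ≈ 1.765

1.765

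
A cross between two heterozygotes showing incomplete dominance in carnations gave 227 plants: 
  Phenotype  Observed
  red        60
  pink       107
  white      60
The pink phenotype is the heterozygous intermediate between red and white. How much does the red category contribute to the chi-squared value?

With incomplete dominance, a heterozygote × heterozygote cross gives a 1:2:1 phenotypic ratio.
The 1:2:1 ratio has 4 parts, so with N = 227 the expected counts are:
  red: 227 × 1/4 = 56.75
  pink: 227 × 2/4 = 113.5
  white: 227 × 1/4 = 56.75
Contribution of red: (60 − 56.75)² / 56.75 = 0.1861

0.186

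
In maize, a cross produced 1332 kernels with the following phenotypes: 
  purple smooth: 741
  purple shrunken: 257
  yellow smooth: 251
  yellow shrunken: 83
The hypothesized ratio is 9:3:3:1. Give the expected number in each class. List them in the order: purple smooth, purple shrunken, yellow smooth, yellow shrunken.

749.25, 249.75, 249.75, 83.25

Total ratio parts = 16. Expected numbers out of 1332:
  purple smooth: 1332 × 9/16 = 749.25
  purple shrunken: 1332 × 3/16 = 249.75
  yellow smooth: 1332 × 3/16 = 249.75
  yellow shrunken: 1332 × 1/16 = 83.25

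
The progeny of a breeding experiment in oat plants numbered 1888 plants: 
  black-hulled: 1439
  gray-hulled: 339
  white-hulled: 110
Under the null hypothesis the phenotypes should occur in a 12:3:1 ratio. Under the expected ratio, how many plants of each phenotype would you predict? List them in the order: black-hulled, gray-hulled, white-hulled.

1416, 354, 118

Total ratio parts = 16. Expected numbers out of 1888:
  black-hulled: 1888 × 12/16 = 1416
  gray-hulled: 1888 × 3/16 = 354
  white-hulled: 1888 × 1/16 = 118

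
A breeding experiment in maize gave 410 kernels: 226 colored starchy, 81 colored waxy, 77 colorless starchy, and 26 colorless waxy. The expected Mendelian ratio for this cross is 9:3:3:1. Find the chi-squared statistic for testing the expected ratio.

0.320

Total ratio parts = 16. Expected numbers out of 410:
  colored starchy: 410 × 9/16 = 230.625
  colored waxy: 410 × 3/16 = 76.875
  colorless starchy: 410 × 3/16 = 76.875
  colorless waxy: 410 × 1/16 = 25.625
χ² = Σ (O − E)² / E
  colored starchy: (226 − 230.625)² / 230.625 = 0.0928
  colored waxy: (81 − 76.875)² / 76.875 = 0.2213
  colorless starchy: (77 − 76.875)² / 76.875 = 0.0002
  colorless waxy: (26 − 25.625)² / 25.625 = 0.0055
χ² = 0.0928 + 0.2213 + 0.0002 + 0.0055 = 0.3198 ≈ 0.320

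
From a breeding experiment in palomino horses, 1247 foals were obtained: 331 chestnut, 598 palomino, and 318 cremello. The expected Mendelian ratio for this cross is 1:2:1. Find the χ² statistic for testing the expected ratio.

Total ratio parts = 4. Expected numbers out of 1247:
  chestnut: 1247 × 1/4 = 311.75
  palomino: 1247 × 2/4 = 623.5
  cremello: 1247 × 1/4 = 311.75
χ² = Σ (O − E)² / E
  chestnut: (331 − 311.75)² / 311.75 = 1.1887
  palomino: (598 − 623.5)² / 623.5 = 1.0429
  cremello: (318 − 311.75)² / 311.75 = 0.1253
χ² = 1.1887 + 1.0429 + 0.1253 = 2.3569 ≈ 2.357

2.357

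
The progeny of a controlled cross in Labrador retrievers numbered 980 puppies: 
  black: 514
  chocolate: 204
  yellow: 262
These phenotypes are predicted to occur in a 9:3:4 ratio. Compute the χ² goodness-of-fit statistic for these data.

Expected counts for N = 980 under a 9:3:4 ratio (total parts = 16):
  black: 980 × 9/16 = 551.25
  chocolate: 980 × 3/16 = 183.75
  yellow: 980 × 4/16 = 245
χ² = Σ (O − E)² / E
  black: (514 − 551.25)² / 551.25 = 2.5171
  chocolate: (204 − 183.75)² / 183.75 = 2.2316
  yellow: (262 − 245)² / 245 = 1.1796
χ² = 2.5171 + 2.2316 + 1.1796 = 5.9283 ≈ 5.928

5.928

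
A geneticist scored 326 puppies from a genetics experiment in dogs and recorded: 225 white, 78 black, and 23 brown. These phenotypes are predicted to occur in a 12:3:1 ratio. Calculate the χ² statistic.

Under the 12:3:1 hypothesis (Σ ratio = 16, N = 326):
  white: 326 × 12/16 = 244.5
  black: 326 × 3/16 = 61.125
  brown: 326 × 1/16 = 20.375
χ² = Σ (O − E)² / E
  white: (225 − 244.5)² / 244.5 = 1.5552
  black: (78 − 61.125)² / 61.125 = 4.6587
  brown: (23 − 20.375)² / 20.375 = 0.3382
χ² = 1.5552 + 4.6587 + 0.3382 = 6.5521 ≈ 6.552

6.552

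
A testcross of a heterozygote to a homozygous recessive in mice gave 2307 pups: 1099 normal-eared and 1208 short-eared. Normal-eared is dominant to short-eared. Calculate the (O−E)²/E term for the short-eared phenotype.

A testcross of a heterozygote (Aa × aa) gives a 1:1 phenotypic ratio.
Under the 1:1 hypothesis (Σ ratio = 2, N = 2307):
  normal-eared: 2307 × 1/2 = 1153.5
  short-eared: 2307 × 1/2 = 1153.5
Contribution of short-eared: (1208 − 1153.5)² / 1153.5 = 2.5750

2.575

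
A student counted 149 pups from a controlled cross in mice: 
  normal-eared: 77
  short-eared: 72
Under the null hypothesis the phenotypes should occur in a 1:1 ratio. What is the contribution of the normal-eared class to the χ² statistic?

The 1:1 ratio has 2 parts, so with N = 149 the expected counts are:
  normal-eared: 149 × 1/2 = 74.5
  short-eared: 149 × 1/2 = 74.5
Contribution of normal-eared: (77 − 74.5)² / 74.5 = 0.0839

0.084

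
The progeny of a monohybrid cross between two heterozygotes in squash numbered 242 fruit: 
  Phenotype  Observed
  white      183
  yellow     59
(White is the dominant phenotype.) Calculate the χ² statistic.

For a monohybrid cross between heterozygotes with complete dominance, the expected phenotypic ratio is 3:1.
Under the 3:1 hypothesis (Σ ratio = 4, N = 242):
  white: 242 × 3/4 = 181.5
  yellow: 242 × 1/4 = 60.5
χ² = Σ (O − E)² / E
  white: (183 − 181.5)² / 181.5 = 0.0124
  yellow: (59 − 60.5)² / 60.5 = 0.0372
χ² = 0.0124 + 0.0372 = 0.0496 ≈ 0.050

0.050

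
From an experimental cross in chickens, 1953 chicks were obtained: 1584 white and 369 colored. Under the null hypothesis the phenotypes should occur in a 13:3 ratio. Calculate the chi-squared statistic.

0.027

Under the 13:3 hypothesis (Σ ratio = 16, N = 1953):
  white: 1953 × 13/16 = 1586.8125
  colored: 1953 × 3/16 = 366.1875
χ² = Σ (O − E)² / E
  white: (1584 − 1586.8125)² / 1586.8125 = 0.0050
  colored: (369 − 366.1875)² / 366.1875 = 0.0216
χ² = 0.0050 + 0.0216 = 0.0266 ≈ 0.027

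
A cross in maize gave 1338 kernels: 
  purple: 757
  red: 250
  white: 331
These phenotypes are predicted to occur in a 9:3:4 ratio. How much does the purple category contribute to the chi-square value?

0.025

The 9:3:4 ratio has 16 parts, so with N = 1338 the expected counts are:
  purple: 1338 × 9/16 = 752.625
  red: 1338 × 3/16 = 250.875
  white: 1338 × 4/16 = 334.5
Contribution of purple: (757 − 752.625)² / 752.625 = 0.0254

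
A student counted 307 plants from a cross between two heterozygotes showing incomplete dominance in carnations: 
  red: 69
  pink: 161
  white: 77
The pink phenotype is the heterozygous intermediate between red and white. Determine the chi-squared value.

With incomplete dominance, a heterozygote × heterozygote cross gives a 1:2:1 phenotypic ratio.
Under the 1:2:1 hypothesis (Σ ratio = 4, N = 307):
  red: 307 × 1/4 = 76.75
  pink: 307 × 2/4 = 153.5
  white: 307 × 1/4 = 76.75
χ² = Σ (O − E)² / E
  red: (69 − 76.75)² / 76.75 = 0.7826
  pink: (161 − 153.5)² / 153.5 = 0.3664
  white: (77 − 76.75)² / 76.75 = 0.0008
χ² = 0.7826 + 0.3664 + 0.0008 = 1.1498 ≈ 1.150

1.150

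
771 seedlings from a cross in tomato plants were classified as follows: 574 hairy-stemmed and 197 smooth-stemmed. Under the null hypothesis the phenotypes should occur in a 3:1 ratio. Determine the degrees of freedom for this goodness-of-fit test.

A goodness-of-fit test with 2 phenotype classes has df = 2 − 1 = 1.

1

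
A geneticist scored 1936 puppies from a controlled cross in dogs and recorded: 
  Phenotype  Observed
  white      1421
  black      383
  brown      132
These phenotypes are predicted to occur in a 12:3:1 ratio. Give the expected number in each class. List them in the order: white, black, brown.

1452, 363, 121

The 12:3:1 ratio has 16 parts, so with N = 1936 the expected counts are:
  white: 1936 × 12/16 = 1452
  black: 1936 × 3/16 = 363
  brown: 1936 × 1/16 = 121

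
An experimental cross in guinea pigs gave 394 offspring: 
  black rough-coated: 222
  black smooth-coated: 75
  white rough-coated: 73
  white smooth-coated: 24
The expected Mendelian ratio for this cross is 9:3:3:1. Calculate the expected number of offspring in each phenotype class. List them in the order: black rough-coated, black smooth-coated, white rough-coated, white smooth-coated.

Total ratio parts = 16. Expected numbers out of 394:
  black rough-coated: 394 × 9/16 = 221.625
  black smooth-coated: 394 × 3/16 = 73.875
  white rough-coated: 394 × 3/16 = 73.875
  white smooth-coated: 394 × 1/16 = 24.625

221.625, 73.875, 73.875, 24.625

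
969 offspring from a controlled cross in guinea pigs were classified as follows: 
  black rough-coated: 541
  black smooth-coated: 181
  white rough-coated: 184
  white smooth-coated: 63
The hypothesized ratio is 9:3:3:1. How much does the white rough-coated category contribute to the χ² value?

0.029

Total ratio parts = 16. Expected numbers out of 969:
  black rough-coated: 969 × 9/16 = 545.0625
  black smooth-coated: 969 × 3/16 = 181.6875
  white rough-coated: 969 × 3/16 = 181.6875
  white smooth-coated: 969 × 1/16 = 60.5625
Contribution of white rough-coated: (184 − 181.6875)² / 181.6875 = 0.0294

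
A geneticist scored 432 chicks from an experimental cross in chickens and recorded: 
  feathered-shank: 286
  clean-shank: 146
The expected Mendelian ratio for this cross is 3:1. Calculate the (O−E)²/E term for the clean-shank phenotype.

Total ratio parts = 4. Expected numbers out of 432:
  feathered-shank: 432 × 3/4 = 324
  clean-shank: 432 × 1/4 = 108
Contribution of clean-shank: (146 − 108)² / 108 = 13.3704

13.370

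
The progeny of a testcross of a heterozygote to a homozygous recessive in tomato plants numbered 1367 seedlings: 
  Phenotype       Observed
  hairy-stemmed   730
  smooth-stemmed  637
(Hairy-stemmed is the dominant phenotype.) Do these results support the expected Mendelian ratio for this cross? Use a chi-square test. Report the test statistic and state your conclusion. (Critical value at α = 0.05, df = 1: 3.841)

6.327; not consistent

A testcross of a heterozygote (Aa × aa) gives a 1:1 phenotypic ratio.
Under the 1:1 hypothesis (Σ ratio = 2, N = 1367):
  hairy-stemmed: 1367 × 1/2 = 683.5
  smooth-stemmed: 1367 × 1/2 = 683.5
χ² = Σ (O − E)² / E
  hairy-stemmed: (730 − 683.5)² / 683.5 = 3.1635
  smooth-stemmed: (637 − 683.5)² / 683.5 = 3.1635
χ² = 3.1635 + 3.1635 = 6.327
Degrees of freedom = 2 − 1 = 1; critical value at α = 0.05 is 3.841.
Since 6.327 > 3.841, we reject the null hypothesis — the data do not fit the 1:1 ratio.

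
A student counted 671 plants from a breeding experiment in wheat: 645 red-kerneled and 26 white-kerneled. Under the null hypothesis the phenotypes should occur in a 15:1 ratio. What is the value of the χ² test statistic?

Expected counts for N = 671 under a 15:1 ratio (total parts = 16):
  red-kerneled: 671 × 15/16 = 629.0625
  white-kerneled: 671 × 1/16 = 41.9375
χ² = Σ (O − E)² / E
  red-kerneled: (645 − 629.0625)² / 629.0625 = 0.4038
  white-kerneled: (26 − 41.9375)² / 41.9375 = 6.0567
χ² = 0.4038 + 6.0567 = 6.4605 ≈ 6.461

6.461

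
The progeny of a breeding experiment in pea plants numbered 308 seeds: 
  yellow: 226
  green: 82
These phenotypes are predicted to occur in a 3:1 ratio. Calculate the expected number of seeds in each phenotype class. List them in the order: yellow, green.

231, 77

Total ratio parts = 4. Expected numbers out of 308:
  yellow: 308 × 3/4 = 231
  green: 308 × 1/4 = 77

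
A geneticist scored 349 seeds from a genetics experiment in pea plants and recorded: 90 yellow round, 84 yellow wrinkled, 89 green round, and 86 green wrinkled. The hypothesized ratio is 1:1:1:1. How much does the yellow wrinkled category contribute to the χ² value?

0.121

Under the 1:1:1:1 hypothesis (Σ ratio = 4, N = 349):
  yellow round: 349 × 1/4 = 87.25
  yellow wrinkled: 349 × 1/4 = 87.25
  green round: 349 × 1/4 = 87.25
  green wrinkled: 349 × 1/4 = 87.25
Contribution of yellow wrinkled: (84 − 87.25)² / 87.25 = 0.1211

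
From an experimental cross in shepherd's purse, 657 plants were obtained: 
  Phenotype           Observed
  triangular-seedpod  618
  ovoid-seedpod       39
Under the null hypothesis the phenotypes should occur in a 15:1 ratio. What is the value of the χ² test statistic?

0.111

The 15:1 ratio has 16 parts, so with N = 657 the expected counts are:
  triangular-seedpod: 657 × 15/16 = 615.9375
  ovoid-seedpod: 657 × 1/16 = 41.0625
χ² = Σ (O − E)² / E
  triangular-seedpod: (618 − 615.9375)² / 615.9375 = 0.0069
  ovoid-seedpod: (39 − 41.0625)² / 41.0625 = 0.1036
χ² = 0.0069 + 0.1036 = 0.1105 ≈ 0.111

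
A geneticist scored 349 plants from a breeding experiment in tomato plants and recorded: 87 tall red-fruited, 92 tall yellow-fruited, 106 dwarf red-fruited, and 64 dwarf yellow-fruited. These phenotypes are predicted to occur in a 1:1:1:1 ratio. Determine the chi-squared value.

10.484

The 1:1:1:1 ratio has 4 parts, so with N = 349 the expected counts are:
  tall red-fruited: 349 × 1/4 = 87.25
  tall yellow-fruited: 349 × 1/4 = 87.25
  dwarf red-fruited: 349 × 1/4 = 87.25
  dwarf yellow-fruited: 349 × 1/4 = 87.25
χ² = Σ (O − E)² / E
  tall red-fruited: (87 − 87.25)² / 87.25 = 0.0007
  tall yellow-fruited: (92 − 87.25)² / 87.25 = 0.2586
  dwarf red-fruited: (106 − 87.25)² / 87.25 = 4.0294
  dwarf yellow-fruited: (64 − 87.25)² / 87.25 = 6.1956
χ² = 0.0007 + 0.2586 + 4.0294 + 6.1956 = 10.4843 ≈ 10.484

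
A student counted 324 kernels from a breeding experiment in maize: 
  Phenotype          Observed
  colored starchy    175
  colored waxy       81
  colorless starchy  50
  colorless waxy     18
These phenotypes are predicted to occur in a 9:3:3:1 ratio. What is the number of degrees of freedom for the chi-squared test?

3

A goodness-of-fit test with 4 phenotype classes has df = 4 − 1 = 3.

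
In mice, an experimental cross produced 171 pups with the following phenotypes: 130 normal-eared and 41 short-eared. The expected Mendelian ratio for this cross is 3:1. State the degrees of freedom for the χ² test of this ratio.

1

A goodness-of-fit test with 2 phenotype classes has df = 2 − 1 = 1.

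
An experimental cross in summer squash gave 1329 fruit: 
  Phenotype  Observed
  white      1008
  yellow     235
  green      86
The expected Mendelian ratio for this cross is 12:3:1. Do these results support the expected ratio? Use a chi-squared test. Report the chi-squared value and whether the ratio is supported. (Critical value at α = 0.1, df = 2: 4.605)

Under the 12:3:1 hypothesis (Σ ratio = 16, N = 1329):
  white: 1329 × 12/16 = 996.75
  yellow: 1329 × 3/16 = 249.1875
  green: 1329 × 1/16 = 83.0625
χ² = Σ (O − E)² / E
  white: (1008 − 996.75)² / 996.75 = 0.1270
  yellow: (235 − 249.1875)² / 249.1875 = 0.8078
  green: (86 − 83.0625)² / 83.0625 = 0.1039
χ² = 0.1270 + 0.8078 + 0.1039 = 1.0387 ≈ 1.039
Degrees of freedom = 3 − 1 = 2; critical value at α = 0.1 is 4.605.
Since 1.039 < 4.605, we fail to reject the null hypothesis — the data are consistent with the 12:3:1 ratio.

1.039; consistent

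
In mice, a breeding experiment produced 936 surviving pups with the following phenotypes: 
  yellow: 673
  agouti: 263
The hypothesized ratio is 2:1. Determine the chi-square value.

11.543

Total ratio parts = 3. Expected numbers out of 936:
  yellow: 936 × 2/3 = 624
  agouti: 936 × 1/3 = 312
χ² = Σ (O − E)² / E
  yellow: (673 − 624)² / 624 = 3.8478
  agouti: (263 − 312)² / 312 = 7.6955
χ² = 3.8478 + 7.6955 = 11.5433 ≈ 11.543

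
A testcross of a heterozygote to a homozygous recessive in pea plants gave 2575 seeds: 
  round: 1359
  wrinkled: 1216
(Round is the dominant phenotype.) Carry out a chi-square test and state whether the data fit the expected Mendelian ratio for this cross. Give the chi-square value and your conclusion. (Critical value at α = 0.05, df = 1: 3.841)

A testcross of a heterozygote (Aa × aa) gives a 1:1 phenotypic ratio.
Under the 1:1 hypothesis (Σ ratio = 2, N = 2575):
  round: 2575 × 1/2 = 1287.5
  wrinkled: 2575 × 1/2 = 1287.5
χ² = Σ (O − E)² / E
  round: (1359 − 1287.5)² / 1287.5 = 3.9707
  wrinkled: (1216 − 1287.5)² / 1287.5 = 3.9707
χ² = 3.9707 + 3.9707 = 7.9414 ≈ 7.941
Degrees of freedom = 2 − 1 = 1; critical value at α = 0.05 is 3.841.
Since 7.941 > 3.841, we reject the null hypothesis — the data do not fit the 1:1 ratio.

7.941; not consistent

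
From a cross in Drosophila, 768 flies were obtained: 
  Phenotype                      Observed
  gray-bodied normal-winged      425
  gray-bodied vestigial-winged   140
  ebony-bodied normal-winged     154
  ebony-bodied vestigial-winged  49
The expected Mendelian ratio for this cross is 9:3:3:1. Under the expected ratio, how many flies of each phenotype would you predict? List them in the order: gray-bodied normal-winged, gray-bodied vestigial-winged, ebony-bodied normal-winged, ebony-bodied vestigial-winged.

432, 144, 144, 48

Expected counts for N = 768 under a 9:3:3:1 ratio (total parts = 16):
  gray-bodied normal-winged: 768 × 9/16 = 432
  gray-bodied vestigial-winged: 768 × 3/16 = 144
  ebony-bodied normal-winged: 768 × 3/16 = 144
  ebony-bodied vestigial-winged: 768 × 1/16 = 48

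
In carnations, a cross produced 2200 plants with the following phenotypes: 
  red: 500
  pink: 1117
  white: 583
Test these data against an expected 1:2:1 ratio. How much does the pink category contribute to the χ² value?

Total ratio parts = 4. Expected numbers out of 2200:
  red: 2200 × 1/4 = 550
  pink: 2200 × 2/4 = 1100
  white: 2200 × 1/4 = 550
Contribution of pink: (1117 − 1100)² / 1100 = 0.2627

0.263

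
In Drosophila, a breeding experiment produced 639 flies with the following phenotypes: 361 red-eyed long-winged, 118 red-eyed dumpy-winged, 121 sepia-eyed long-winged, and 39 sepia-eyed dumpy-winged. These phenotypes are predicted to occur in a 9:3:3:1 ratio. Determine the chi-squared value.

Expected counts for N = 639 under a 9:3:3:1 ratio (total parts = 16):
  red-eyed long-winged: 639 × 9/16 = 359.4375
  red-eyed dumpy-winged: 639 × 3/16 = 119.8125
  sepia-eyed long-winged: 639 × 3/16 = 119.8125
  sepia-eyed dumpy-winged: 639 × 1/16 = 39.9375
χ² = Σ (O − E)² / E
  red-eyed long-winged: (361 − 359.4375)² / 359.4375 = 0.0068
  red-eyed dumpy-winged: (118 − 119.8125)² / 119.8125 = 0.0274
  sepia-eyed long-winged: (121 − 119.8125)² / 119.8125 = 0.0118
  sepia-eyed dumpy-winged: (39 − 39.9375)² / 39.9375 = 0.0220
χ² = 0.0068 + 0.0274 + 0.0118 + 0.0220 = 0.068

0.068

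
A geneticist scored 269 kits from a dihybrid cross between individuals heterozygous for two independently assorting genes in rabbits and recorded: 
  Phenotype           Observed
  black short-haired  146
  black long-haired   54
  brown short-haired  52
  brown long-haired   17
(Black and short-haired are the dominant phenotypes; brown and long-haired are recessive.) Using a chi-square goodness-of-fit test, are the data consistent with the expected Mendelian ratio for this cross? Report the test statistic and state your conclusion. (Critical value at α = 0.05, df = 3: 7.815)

A dihybrid F₂ with independent assortment and complete dominance at both loci gives a 9:3:3:1 phenotypic ratio.
Total ratio parts = 16. Expected numbers out of 269:
  black short-haired: 269 × 9/16 = 151.3125
  black long-haired: 269 × 3/16 = 50.4375
  brown short-haired: 269 × 3/16 = 50.4375
  brown long-haired: 269 × 1/16 = 16.8125
χ² = Σ (O − E)² / E
  black short-haired: (146 − 151.3125)² / 151.3125 = 0.1865
  black long-haired: (54 − 50.4375)² / 50.4375 = 0.2516
  brown short-haired: (52 − 50.4375)² / 50.4375 = 0.0484
  brown long-haired: (17 − 16.8125)² / 16.8125 = 0.0021
χ² = 0.1865 + 0.2516 + 0.0484 + 0.0021 = 0.4886 ≈ 0.489
Degrees of freedom = 4 − 1 = 3; critical value at α = 0.05 is 7.815.
Since 0.489 < 7.815, we fail to reject the null hypothesis — the data are consistent with the 9:3:3:1 ratio.

0.489; consistent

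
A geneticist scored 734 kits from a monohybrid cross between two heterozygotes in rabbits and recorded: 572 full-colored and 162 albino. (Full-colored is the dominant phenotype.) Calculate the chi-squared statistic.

For a monohybrid cross between heterozygotes with complete dominance, the expected phenotypic ratio is 3:1.
Under the 3:1 hypothesis (Σ ratio = 4, N = 734):
  full-colored: 734 × 3/4 = 550.5
  albino: 734 × 1/4 = 183.5
χ² = Σ (O − E)² / E
  full-colored: (572 − 550.5)² / 550.5 = 0.8397
  albino: (162 − 183.5)² / 183.5 = 2.5191
χ² = 0.8397 + 2.5191 = 3.3588 ≈ 3.359

3.359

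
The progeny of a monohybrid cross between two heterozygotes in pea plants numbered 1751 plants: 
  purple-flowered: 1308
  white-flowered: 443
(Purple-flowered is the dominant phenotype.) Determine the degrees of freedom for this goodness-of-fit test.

1

For a monohybrid cross between heterozygotes with complete dominance, the expected phenotypic ratio is 3:1.
A goodness-of-fit test with 2 phenotype classes has df = 2 − 1 = 1.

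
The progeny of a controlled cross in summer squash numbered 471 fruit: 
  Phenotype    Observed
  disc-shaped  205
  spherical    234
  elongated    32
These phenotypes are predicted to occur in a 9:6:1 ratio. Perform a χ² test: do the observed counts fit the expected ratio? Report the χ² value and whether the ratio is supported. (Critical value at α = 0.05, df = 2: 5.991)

Total ratio parts = 16. Expected numbers out of 471:
  disc-shaped: 471 × 9/16 = 264.9375
  spherical: 471 × 6/16 = 176.625
  elongated: 471 × 1/16 = 29.4375
χ² = Σ (O − E)² / E
  disc-shaped: (205 − 264.9375)² / 264.9375 = 13.5598
  spherical: (234 − 176.625)² / 176.625 = 18.6377
  elongated: (32 − 29.4375)² / 29.4375 = 0.2231
χ² = 13.5598 + 18.6377 + 0.2231 = 32.4206 ≈ 32.421
Degrees of freedom = 3 − 1 = 2; critical value at α = 0.05 is 5.991.
Since 32.421 > 5.991, we reject the null hypothesis — the data do not fit the 9:6:1 ratio.

32.421; not consistent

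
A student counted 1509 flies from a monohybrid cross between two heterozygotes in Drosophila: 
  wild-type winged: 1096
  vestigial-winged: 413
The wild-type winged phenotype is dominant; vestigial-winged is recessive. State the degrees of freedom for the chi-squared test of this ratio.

For a monohybrid cross between heterozygotes with complete dominance, the expected phenotypic ratio is 3:1.
A goodness-of-fit test with 2 phenotype classes has df = 2 − 1 = 1.

1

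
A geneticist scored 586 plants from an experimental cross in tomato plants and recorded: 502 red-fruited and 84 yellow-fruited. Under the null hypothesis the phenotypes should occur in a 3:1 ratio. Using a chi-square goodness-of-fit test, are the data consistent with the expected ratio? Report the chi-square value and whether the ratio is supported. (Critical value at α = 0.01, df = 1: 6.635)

35.552; not consistent

Under the 3:1 hypothesis (Σ ratio = 4, N = 586):
  red-fruited: 586 × 3/4 = 439.5
  yellow-fruited: 586 × 1/4 = 146.5
χ² = Σ (O − E)² / E
  red-fruited: (502 − 439.5)² / 439.5 = 8.8879
  yellow-fruited: (84 − 146.5)² / 146.5 = 26.6638
χ² = 8.8879 + 26.6638 = 35.5517 ≈ 35.552
Degrees of freedom = 2 − 1 = 1; critical value at α = 0.01 is 6.635.
Since 35.552 > 6.635, we reject the null hypothesis — the data do not fit the 3:1 ratio.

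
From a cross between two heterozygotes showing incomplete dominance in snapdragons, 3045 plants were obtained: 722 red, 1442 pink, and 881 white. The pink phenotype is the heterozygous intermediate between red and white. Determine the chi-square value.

With incomplete dominance, a heterozygote × heterozygote cross gives a 1:2:1 phenotypic ratio.
Expected counts for N = 3045 under a 1:2:1 ratio (total parts = 4):
  red: 3045 × 1/4 = 761.25
  pink: 3045 × 2/4 = 1522.5
  white: 3045 × 1/4 = 761.25
χ² = Σ (O − E)² / E
  red: (722 − 761.25)² / 761.25 = 2.0237
  pink: (1442 − 1522.5)² / 1522.5 = 4.2563
  white: (881 − 761.25)² / 761.25 = 18.8375
χ² = 2.0237 + 4.2563 + 18.8375 = 25.1175 ≈ 25.118

25.118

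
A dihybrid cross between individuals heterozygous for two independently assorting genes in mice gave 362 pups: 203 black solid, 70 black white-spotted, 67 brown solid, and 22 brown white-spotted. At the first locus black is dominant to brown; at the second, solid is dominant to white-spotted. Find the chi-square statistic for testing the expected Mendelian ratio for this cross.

A dihybrid F₂ with independent assortment and complete dominance at both loci gives a 9:3:3:1 phenotypic ratio.
Expected counts for N = 362 under a 9:3:3:1 ratio (total parts = 16):
  black solid: 362 × 9/16 = 203.625
  black white-spotted: 362 × 3/16 = 67.875
  brown solid: 362 × 3/16 = 67.875
  brown white-spotted: 362 × 1/16 = 22.625
χ² = Σ (O − E)² / E
  black solid: (203 − 203.625)² / 203.625 = 0.0019
  black white-spotted: (70 − 67.875)² / 67.875 = 0.0665
  brown solid: (67 − 67.875)² / 67.875 = 0.0113
  brown white-spotted: (22 − 22.625)² / 22.625 = 0.0173
χ² = 0.0019 + 0.0665 + 0.0113 + 0.0173 = 0.097

0.097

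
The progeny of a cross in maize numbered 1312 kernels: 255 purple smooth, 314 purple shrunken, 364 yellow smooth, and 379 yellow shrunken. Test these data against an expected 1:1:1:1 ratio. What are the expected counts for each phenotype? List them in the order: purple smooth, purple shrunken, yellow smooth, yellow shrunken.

328, 328, 328, 328

The 1:1:1:1 ratio has 4 parts, so with N = 1312 the expected counts are:
  purple smooth: 1312 × 1/4 = 328
  purple shrunken: 1312 × 1/4 = 328
  yellow smooth: 1312 × 1/4 = 328
  yellow shrunken: 1312 × 1/4 = 328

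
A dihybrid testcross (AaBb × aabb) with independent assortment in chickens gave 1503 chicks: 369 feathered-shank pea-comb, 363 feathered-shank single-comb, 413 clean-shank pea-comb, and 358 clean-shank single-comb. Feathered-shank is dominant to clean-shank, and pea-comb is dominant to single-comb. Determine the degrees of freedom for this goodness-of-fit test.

A dihybrid testcross with independent assortment gives a 1:1:1:1 ratio.
A goodness-of-fit test with 4 phenotype classes has df = 4 − 1 = 3.

3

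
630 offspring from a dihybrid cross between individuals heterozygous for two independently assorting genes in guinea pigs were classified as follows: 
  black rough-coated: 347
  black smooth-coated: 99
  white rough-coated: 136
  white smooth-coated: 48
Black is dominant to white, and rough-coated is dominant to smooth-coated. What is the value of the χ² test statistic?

A dihybrid F₂ with independent assortment and complete dominance at both loci gives a 9:3:3:1 phenotypic ratio.
Expected counts for N = 630 under a 9:3:3:1 ratio (total parts = 16):
  black rough-coated: 630 × 9/16 = 354.375
  black smooth-coated: 630 × 3/16 = 118.125
  white rough-coated: 630 × 3/16 = 118.125
  white smooth-coated: 630 × 1/16 = 39.375
χ² = Σ (O − E)² / E
  black rough-coated: (347 − 354.375)² / 354.375 = 0.1535
  black smooth-coated: (99 − 118.125)² / 118.125 = 3.0964
  white rough-coated: (136 − 118.125)² / 118.125 = 2.7049
  white smooth-coated: (48 − 39.375)² / 39.375 = 1.8893
χ² = 0.1535 + 3.0964 + 2.7049 + 1.8893 = 7.8441 ≈ 7.844

7.844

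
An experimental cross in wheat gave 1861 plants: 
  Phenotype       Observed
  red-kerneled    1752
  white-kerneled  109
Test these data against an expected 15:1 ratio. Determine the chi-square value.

0.490

Expected counts for N = 1861 under a 15:1 ratio (total parts = 16):
  red-kerneled: 1861 × 15/16 = 1744.6875
  white-kerneled: 1861 × 1/16 = 116.3125
χ² = Σ (O − E)² / E
  red-kerneled: (1752 − 1744.6875)² / 1744.6875 = 0.0306
  white-kerneled: (109 − 116.3125)² / 116.3125 = 0.4597
χ² = 0.0306 + 0.4597 = 0.4903 ≈ 0.490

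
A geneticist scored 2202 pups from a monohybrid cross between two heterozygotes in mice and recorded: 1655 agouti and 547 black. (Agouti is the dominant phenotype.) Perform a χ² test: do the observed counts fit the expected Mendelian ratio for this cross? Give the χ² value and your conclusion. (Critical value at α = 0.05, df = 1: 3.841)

For a monohybrid cross between heterozygotes with complete dominance, the expected phenotypic ratio is 3:1.
Expected counts for N = 2202 under a 3:1 ratio (total parts = 4):
  agouti: 2202 × 3/4 = 1651.5
  black: 2202 × 1/4 = 550.5
χ² = Σ (O − E)² / E
  agouti: (1655 − 1651.5)² / 1651.5 = 0.0074
  black: (547 − 550.5)² / 550.5 = 0.0223
χ² = 0.0074 + 0.0223 = 0.0297 ≈ 0.030
Degrees of freedom = 2 − 1 = 1; critical value at α = 0.05 is 3.841.
Since 0.030 < 3.841, we fail to reject the null hypothesis — the data are consistent with the 3:1 ratio.

0.030; consistent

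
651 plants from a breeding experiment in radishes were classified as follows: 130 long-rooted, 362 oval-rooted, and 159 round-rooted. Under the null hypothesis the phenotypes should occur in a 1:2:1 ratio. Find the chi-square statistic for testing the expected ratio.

The 1:2:1 ratio has 4 parts, so with N = 651 the expected counts are:
  long-rooted: 651 × 1/4 = 162.75
  oval-rooted: 651 × 2/4 = 325.5
  round-rooted: 651 × 1/4 = 162.75
χ² = Σ (O − E)² / E
  long-rooted: (130 − 162.75)² / 162.75 = 6.5902
  oval-rooted: (362 − 325.5)² / 325.5 = 4.0929
  round-rooted: (159 − 162.75)² / 162.75 = 0.0864
χ² = 6.5902 + 4.0929 + 0.0864 = 10.7695 ≈ 10.770

10.770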